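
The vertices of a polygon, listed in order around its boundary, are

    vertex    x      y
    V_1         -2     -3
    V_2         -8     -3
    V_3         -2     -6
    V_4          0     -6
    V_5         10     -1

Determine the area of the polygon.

32

Apply the surveyor's formula: 2A = Σ (x_i·y_{i+1} − x_{i+1}·y_i), indices taken mod 5.
Σ = (-18) + (42) + (12) + (60) + (-32) = 64
Area = |Σ|/2 = 32.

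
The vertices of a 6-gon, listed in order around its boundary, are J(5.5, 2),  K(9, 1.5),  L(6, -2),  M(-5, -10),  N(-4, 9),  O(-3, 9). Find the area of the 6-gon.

128.125

Σ = (-9.75) + (-27) + (-70) + (-85) + (-9) + (-55.5) = -256.25
Area = |Σ|/2 = 128.125.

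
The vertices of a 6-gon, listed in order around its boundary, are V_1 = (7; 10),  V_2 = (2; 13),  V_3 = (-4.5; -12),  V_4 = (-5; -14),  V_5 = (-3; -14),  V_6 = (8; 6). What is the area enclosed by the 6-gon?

134.25

Apply Gauss's area formula: 2A = Σ (x_i·y_{i+1} − x_{i+1}·y_i), indices taken mod 6.
Σ = (71) + (34.5) + (3) + (28) + (94) + (38) = 268.5
Area = |Σ|/2 = 134.25.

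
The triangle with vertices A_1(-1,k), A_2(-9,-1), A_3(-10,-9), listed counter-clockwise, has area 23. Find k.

Write out the shoelace sum; only the two edges meeting at A_1 involve k:
2·Area = [((-10)·k − (-1)·(-9)) + ((-1)·(-1) − (-9)·k)] + 71
       = -1·k + 63 = 46
⇒ k = 17.

17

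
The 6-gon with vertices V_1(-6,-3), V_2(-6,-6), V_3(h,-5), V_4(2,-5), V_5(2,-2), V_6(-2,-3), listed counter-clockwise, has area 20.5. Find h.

-1

The doubled signed area Σ (x_i y_{i+1} − x_{i+1} y_i) is linear in h.
With h=0 it equals 42; the coefficient of h is 1 (from the two edges through V_3).
So 1·h + 42 = 2·20.5 = 41 ⇒ h = -1.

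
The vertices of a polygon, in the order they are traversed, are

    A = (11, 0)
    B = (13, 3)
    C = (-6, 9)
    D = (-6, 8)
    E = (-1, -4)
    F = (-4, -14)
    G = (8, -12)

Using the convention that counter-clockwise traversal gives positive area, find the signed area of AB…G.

248

Apply the shoelace formula: 2A = Σ (x_i·y_{i+1} − x_{i+1}·y_i), indices taken mod 7.
Σ = (33) + (135) + (6) + (32) + (-2) + (160) + (132) = 496
Signed area = Σ/2 = 248 (positive ⇒ counter-clockwise traversal).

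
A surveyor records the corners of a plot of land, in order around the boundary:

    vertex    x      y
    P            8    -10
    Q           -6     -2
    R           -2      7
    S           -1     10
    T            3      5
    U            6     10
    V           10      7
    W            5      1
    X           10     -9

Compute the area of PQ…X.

168

Apply the surveyor's formula: 2A = Σ (x_i·y_{i+1} − x_{i+1}·y_i), indices taken mod 9.
Cross-terms: -76, -46, -13, -35, 0, -58, -25, -55, -28  ⇒  Σ = -336
Area = |Σ|/2 = 168.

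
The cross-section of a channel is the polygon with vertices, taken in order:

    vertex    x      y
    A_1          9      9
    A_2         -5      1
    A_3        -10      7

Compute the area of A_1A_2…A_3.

62

A_1→A_2: (9)(1) − (-5)(9) = 54
A_2→A_3: (-5)(7) − (-10)(1) = -25
A_3→A_1: (-10)(9) − (9)(7) = -153
Σ = -124
Area = |Σ|/2 = 62.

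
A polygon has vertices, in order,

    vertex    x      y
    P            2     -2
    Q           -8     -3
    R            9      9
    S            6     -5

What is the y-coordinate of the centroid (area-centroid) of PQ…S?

271/252

Apply the surveyor's formula. First the cross-terms c_i = x_i·y_{i+1} − x_{i+1}·y_i:
  -22, -45, -99, -2  ⇒  2A = -168, A = -84.
Then Σ (y_i + y_{i+1})·c_i = -542, so ȳ = -542 / (6·(-84)) = 271/252.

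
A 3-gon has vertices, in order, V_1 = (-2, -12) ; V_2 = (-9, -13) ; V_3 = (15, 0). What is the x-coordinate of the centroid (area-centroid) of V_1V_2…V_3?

4/3

Apply the surveyor's formula. First the cross-terms c_i = x_i·y_{i+1} − x_{i+1}·y_i:
  -82, 195, -180  ⇒  2A = -67, A = -33.5.
Then Σ (x_i + x_{i+1})·c_i = -268, so x̄ = -268 / (6·(-33.5)) = 4/3.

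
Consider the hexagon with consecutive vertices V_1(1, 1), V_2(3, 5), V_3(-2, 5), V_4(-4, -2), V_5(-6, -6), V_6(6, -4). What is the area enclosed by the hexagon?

Σ = (2) + (25) + (24) + (12) + (60) + (10) = 133
Area = |Σ|/2 = 66.5.

66.5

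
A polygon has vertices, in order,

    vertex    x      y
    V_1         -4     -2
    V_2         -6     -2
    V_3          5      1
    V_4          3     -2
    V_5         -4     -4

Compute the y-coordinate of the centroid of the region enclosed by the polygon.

-193/123

Apply the shoelace formula. First the cross-terms c_i = x_i·y_{i+1} − x_{i+1}·y_i:
  -4, 4, -13, -20, -8  ⇒  2A = -41, A = -20.5.
Then Σ (y_i + y_{i+1})·c_i = 193, so ȳ = 193 / (6·(-20.5)) = -193/123.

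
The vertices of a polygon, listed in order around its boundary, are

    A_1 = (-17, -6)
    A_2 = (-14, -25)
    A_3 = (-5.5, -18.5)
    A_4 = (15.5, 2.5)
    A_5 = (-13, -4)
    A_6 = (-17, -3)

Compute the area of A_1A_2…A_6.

364

Apply the shoelace (surveyor's) formula: 2A = Σ (x_i·y_{i+1} − x_{i+1}·y_i), indices taken mod 6.
Σ = (341) + (121.5) + (273) + (-29.5) + (-29) + (51) = 728
Area = |Σ|/2 = 364.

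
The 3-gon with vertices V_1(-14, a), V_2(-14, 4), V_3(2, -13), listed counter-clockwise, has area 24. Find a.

The doubled signed area Σ (x_i y_{i+1} − x_{i+1} y_i) is linear in a.
With a=0 it equals -64; the coefficient of a is 16 (from the two edges through V_1).
So 16·a + -64 = 2·24 = 48 ⇒ a = 7.

7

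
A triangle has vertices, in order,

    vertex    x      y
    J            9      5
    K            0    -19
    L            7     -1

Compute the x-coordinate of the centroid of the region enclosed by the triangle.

Apply the shoelace formula. First the cross-terms c_i = x_i·y_{i+1} − x_{i+1}·y_i:
  -171, 133, 44  ⇒  2A = 6, A = 3.
Then Σ (x_i + x_{i+1})·c_i = 96, so x̄ = 96 / (6·3) = 16/3.

16/3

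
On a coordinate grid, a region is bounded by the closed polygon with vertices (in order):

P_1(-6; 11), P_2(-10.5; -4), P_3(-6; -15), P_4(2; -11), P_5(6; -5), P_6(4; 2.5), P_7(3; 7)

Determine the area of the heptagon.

277.75

Apply the shoelace formula: 2A = Σ (x_i·y_{i+1} − x_{i+1}·y_i), indices taken mod 7.
Σ = (139.5) + (133.5) + (96) + (56) + (35) + (20.5) + (75) = 555.5
Area = |Σ|/2 = 277.75.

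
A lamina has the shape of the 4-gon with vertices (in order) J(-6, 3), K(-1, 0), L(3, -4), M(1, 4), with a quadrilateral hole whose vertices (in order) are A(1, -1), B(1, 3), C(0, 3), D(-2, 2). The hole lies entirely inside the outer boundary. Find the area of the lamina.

Outer boundary:
Σ = (3) + (4) + (16) + (27) = 50
Area = |Σ|/2 = 25.
Hole:
Apply the surveyor's formula: 2A = Σ (x_i·y_{i+1} − x_{i+1}·y_i), indices taken mod 4.
Cross-terms: 4, 3, 6, 0  ⇒  Σ = 13
Area = |Σ|/2 = 6.5.
Net area = 25 − 6.5 = 18.5.

18.5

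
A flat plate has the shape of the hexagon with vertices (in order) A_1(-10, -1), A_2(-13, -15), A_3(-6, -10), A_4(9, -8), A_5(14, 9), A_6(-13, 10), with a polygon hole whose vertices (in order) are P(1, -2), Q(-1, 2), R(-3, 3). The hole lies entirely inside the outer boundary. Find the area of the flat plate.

436

Outer boundary:
Apply the shoelace formula: 2A = Σ (x_i·y_{i+1} − x_{i+1}·y_i), indices taken mod 6.
Cross-terms: 137, 40, 138, 193, 257, 113  ⇒  Σ = 878
Area = |Σ|/2 = 439.
Hole:
Apply the surveyor's formula: 2A = Σ (x_i·y_{i+1} − x_{i+1}·y_i), indices taken mod 3.
Σ = (0) + (3) + (3) = 6
Area = |Σ|/2 = 3.
Net area = 439 − 3 = 436.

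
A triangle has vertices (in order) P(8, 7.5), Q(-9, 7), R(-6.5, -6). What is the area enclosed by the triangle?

111.125

P→Q: (8)(7) − (-9)(7.5) = 123.5
Q→R: (-9)(-6) − (-6.5)(7) = 99.5
R→P: (-6.5)(7.5) − (8)(-6) = -0.75
Σ = 222.25
Area = |Σ|/2 = 111.125.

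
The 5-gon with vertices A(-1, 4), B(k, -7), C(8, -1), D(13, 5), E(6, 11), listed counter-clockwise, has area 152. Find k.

Write out the shoelace sum; only the two edges meeting at B involve k:
2·Area = [((-1)·(-7) − k·4) + (k·(-1) − 8·(-7))] + 201
       = -5·k + 264 = 304
⇒ k = -8.

-8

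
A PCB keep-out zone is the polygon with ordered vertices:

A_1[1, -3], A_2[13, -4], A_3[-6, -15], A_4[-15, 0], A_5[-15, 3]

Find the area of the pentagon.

206

Apply the surveyor's formula: 2A = Σ (x_i·y_{i+1} − x_{i+1}·y_i), indices taken mod 5.
Σ = (35) + (-219) + (-225) + (-45) + (42) = -412
Area = |Σ|/2 = 206.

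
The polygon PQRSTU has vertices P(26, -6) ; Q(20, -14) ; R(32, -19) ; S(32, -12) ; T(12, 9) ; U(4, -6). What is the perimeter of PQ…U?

98

|PQ| = √((-6)² + (-8)²) = √100 = 10
|QR| = √((12)² + (-5)²) = √169 = 13
|RS| = √((0)² + (7)²) = √49 = 7
|ST| = √((-20)² + (21)²) = √841 = 29
|TU| = √((-8)² + (-15)²) = √289 = 17
|UP| = √((22)² + (0)²) = √484 = 22
Perimeter = 10 + 13 + 7 + 29 + 17 + 22 = 98.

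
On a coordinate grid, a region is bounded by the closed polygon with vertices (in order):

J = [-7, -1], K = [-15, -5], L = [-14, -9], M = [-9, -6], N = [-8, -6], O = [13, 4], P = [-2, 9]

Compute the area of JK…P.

165

Apply Gauss's area formula: 2A = Σ (x_i·y_{i+1} − x_{i+1}·y_i), indices taken mod 7.
Σ = (20) + (65) + (3) + (6) + (46) + (125) + (65) = 330
Area = |Σ|/2 = 165.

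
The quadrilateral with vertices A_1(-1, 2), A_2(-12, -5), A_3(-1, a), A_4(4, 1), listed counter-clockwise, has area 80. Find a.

Write out the shoelace sum; only the two edges meeting at A_3 involve a:
2·Area = [((-12)·a − (-1)·(-5)) + ((-1)·1 − 4·a)] + 38
       = -16·a + 32 = 160
⇒ a = -8.

-8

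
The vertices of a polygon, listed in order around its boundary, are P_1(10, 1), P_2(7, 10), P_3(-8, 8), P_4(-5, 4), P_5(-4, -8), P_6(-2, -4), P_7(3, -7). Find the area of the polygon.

Apply the shoelace formula: 2A = Σ (x_i·y_{i+1} − x_{i+1}·y_i), indices taken mod 7.
P_1→P_2: (10)(10) − (7)(1) = 93
P_2→P_3: (7)(8) − (-8)(10) = 136
P_3→P_4: (-8)(4) − (-5)(8) = 8
P_4→P_5: (-5)(-8) − (-4)(4) = 56
P_5→P_6: (-4)(-4) − (-2)(-8) = 0
P_6→P_7: (-2)(-7) − (3)(-4) = 26
P_7→P_1: (3)(1) − (10)(-7) = 73
Σ = 392
Area = |Σ|/2 = 196.

196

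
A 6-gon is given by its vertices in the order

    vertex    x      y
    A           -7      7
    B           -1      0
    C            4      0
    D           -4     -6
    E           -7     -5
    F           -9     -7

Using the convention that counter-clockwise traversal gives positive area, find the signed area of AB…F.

-73.5

Σ = (7) + (0) + (-24) + (-22) + (4) + (-112) = -147
Signed area = Σ/2 = -73.5 (negative ⇒ clockwise traversal).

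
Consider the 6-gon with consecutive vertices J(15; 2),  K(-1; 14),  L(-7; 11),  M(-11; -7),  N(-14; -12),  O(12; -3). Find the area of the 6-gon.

Σ = (212) + (87) + (170) + (34) + (186) + (69) = 758
Area = |Σ|/2 = 379.

379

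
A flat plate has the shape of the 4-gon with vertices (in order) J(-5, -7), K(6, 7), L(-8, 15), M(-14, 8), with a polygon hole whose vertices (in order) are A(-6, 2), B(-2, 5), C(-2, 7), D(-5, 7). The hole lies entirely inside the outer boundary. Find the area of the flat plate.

Outer boundary:
Apply Gauss's area formula: 2A = Σ (x_i·y_{i+1} − x_{i+1}·y_i), indices taken mod 4.
Σ = (7) + (146) + (146) + (138) = 437
Area = |Σ|/2 = 218.5.
Hole:
Apply the shoelace (surveyor's) formula: 2A = Σ (x_i·y_{i+1} − x_{i+1}·y_i), indices taken mod 4.
A→B: (-6)(5) − (-2)(2) = -26
B→C: (-2)(7) − (-2)(5) = -4
C→D: (-2)(7) − (-5)(7) = 21
D→A: (-5)(2) − (-6)(7) = 32
Σ = 23
Area = |Σ|/2 = 11.5.
Net area = 218.5 − 11.5 = 207.

207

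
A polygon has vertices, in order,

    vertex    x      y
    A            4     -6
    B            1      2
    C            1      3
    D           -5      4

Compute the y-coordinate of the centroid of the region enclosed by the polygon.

Apply the shoelace (surveyor's) formula. First the cross-terms c_i = x_i·y_{i+1} − x_{i+1}·y_i:
  14, 1, 19, 14  ⇒  2A = 48, A = 24.
Then Σ (y_i + y_{i+1})·c_i = 54, so ȳ = 54 / (6·24) = 0.375.

0.375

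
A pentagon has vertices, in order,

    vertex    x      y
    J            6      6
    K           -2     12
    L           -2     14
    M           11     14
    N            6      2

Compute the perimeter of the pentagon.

42

|JK| = √((-8)² + (6)²) = √100 = 10
|KL| = √((0)² + (2)²) = √4 = 2
|LM| = √((13)² + (0)²) = √169 = 13
|MN| = √((-5)² + (-12)²) = √169 = 13
|NJ| = √((0)² + (4)²) = √16 = 4
Perimeter = 10 + 2 + 13 + 13 + 4 = 42.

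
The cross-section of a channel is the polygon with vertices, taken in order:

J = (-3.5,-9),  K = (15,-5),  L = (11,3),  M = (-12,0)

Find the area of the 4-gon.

198.25

Apply the shoelace (surveyor's) formula: 2A = Σ (x_i·y_{i+1} − x_{i+1}·y_i), indices taken mod 4.
Cross-terms: 152.5, 100, 36, 108  ⇒  Σ = 396.5
Area = |Σ|/2 = 198.25.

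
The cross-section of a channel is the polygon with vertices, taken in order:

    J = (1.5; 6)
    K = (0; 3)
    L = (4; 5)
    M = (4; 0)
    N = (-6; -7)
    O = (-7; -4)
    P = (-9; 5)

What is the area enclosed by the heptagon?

106.5

Apply the surveyor's formula: 2A = Σ (x_i·y_{i+1} − x_{i+1}·y_i), indices taken mod 7.
Σ = (4.5) + (-12) + (-20) + (-28) + (-25) + (-71) + (-61.5) = -213
Area = |Σ|/2 = 106.5.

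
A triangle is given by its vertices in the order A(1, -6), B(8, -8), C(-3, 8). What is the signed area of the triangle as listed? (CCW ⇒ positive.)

45

Apply the shoelace (surveyor's) formula: 2A = Σ (x_i·y_{i+1} − x_{i+1}·y_i), indices taken mod 3.
Cross-terms: 40, 40, 10  ⇒  Σ = 90
Signed area = Σ/2 = 45 (positive ⇒ counter-clockwise traversal).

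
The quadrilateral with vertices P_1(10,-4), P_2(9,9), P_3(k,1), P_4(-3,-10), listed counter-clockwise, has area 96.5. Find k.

3

Write out the shoelace sum; only the two edges meeting at P_3 involve k:
2·Area = [(9·1 − k·9) + (k·(-10) − (-3)·1)] + 238
       = -19·k + 250 = 193
⇒ k = 3.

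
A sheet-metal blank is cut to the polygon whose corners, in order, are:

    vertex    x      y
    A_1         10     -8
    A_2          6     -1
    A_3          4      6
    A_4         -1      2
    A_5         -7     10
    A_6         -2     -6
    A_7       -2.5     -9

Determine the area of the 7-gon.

135.5

Σ = (38) + (40) + (14) + (4) + (62) + (3) + (110) = 271
Area = |Σ|/2 = 135.5.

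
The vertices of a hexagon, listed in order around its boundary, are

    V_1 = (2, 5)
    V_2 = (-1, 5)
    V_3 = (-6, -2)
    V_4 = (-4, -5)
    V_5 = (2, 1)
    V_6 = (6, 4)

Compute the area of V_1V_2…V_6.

Apply Gauss's area formula: 2A = Σ (x_i·y_{i+1} − x_{i+1}·y_i), indices taken mod 6.
Σ = (15) + (32) + (22) + (6) + (2) + (22) = 99
Area = |Σ|/2 = 49.5.

49.5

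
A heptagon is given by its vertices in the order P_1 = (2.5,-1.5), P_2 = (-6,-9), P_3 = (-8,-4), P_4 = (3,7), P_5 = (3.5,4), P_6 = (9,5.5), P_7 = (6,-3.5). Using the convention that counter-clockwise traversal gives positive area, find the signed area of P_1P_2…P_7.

-108.75

Σ = (-31.5) + (-48) + (-44) + (-12.5) + (-16.75) + (-64.5) + (-0.25) = -217.5
Signed area = Σ/2 = -108.75 (negative ⇒ clockwise traversal).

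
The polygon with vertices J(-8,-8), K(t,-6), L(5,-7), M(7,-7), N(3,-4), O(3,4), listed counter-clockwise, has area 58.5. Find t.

Write out the shoelace sum; only the two edges meeting at K involve t:
2·Area = [((-8)·(-6) − t·(-8)) + (t·(-7) − 5·(-6))] + 39
       = 1·t + 117 = 117
⇒ t = 0.

0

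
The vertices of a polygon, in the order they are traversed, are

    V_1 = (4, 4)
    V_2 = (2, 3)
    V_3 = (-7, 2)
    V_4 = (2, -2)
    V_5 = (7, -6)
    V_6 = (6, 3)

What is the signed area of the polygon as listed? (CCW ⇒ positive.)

55

Σ = (4) + (25) + (10) + (2) + (57) + (12) = 110
Signed area = Σ/2 = 55 (positive ⇒ counter-clockwise traversal).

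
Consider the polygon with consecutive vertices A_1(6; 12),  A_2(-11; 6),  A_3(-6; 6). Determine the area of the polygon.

Apply the shoelace (surveyor's) formula: 2A = Σ (x_i·y_{i+1} − x_{i+1}·y_i), indices taken mod 3.
Σ = (168) + (-30) + (-108) = 30
Area = |Σ|/2 = 15.

15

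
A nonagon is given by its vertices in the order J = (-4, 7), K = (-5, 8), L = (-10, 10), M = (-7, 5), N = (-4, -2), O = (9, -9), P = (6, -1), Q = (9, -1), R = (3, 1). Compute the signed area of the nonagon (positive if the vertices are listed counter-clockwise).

Σ = (3) + (30) + (20) + (34) + (54) + (45) + (3) + (12) + (25) = 226
Signed area = Σ/2 = 113 (positive ⇒ counter-clockwise traversal).

113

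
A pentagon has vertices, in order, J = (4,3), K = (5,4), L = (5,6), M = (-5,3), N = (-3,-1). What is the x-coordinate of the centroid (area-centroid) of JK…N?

-8/195

Apply Gauss's area formula. First the cross-terms c_i = x_i·y_{i+1} − x_{i+1}·y_i:
  1, 10, 45, 14, -5  ⇒  2A = 65, A = 32.5.
Then Σ (x_i + x_{i+1})·c_i = -8, so x̄ = -8 / (6·32.5) = -8/195.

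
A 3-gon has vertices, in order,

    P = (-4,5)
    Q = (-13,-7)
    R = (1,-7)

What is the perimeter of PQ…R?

|PQ| = √((-9)² + (-12)²) = √225 = 15
|QR| = √((14)² + (0)²) = √196 = 14
|RP| = √((-5)² + (12)²) = √169 = 13
Perimeter = 15 + 14 + 13 = 42.

42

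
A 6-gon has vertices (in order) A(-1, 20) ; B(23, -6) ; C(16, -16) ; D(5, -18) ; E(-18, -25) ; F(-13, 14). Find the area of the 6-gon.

Σ = (-454) + (-272) + (-208) + (-449) + (-577) + (-246) = -2206
Area = |Σ|/2 = 1103.

1103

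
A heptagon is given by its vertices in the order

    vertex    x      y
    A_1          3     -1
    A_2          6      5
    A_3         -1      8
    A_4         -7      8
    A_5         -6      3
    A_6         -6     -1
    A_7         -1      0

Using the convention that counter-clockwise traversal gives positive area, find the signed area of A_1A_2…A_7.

86.5

Σ = (21) + (53) + (48) + (27) + (24) + (-1) + (1) = 173
Signed area = Σ/2 = 86.5 (positive ⇒ counter-clockwise traversal).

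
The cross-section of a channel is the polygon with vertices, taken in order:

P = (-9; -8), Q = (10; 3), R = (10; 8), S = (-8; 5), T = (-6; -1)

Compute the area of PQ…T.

147

Apply the surveyor's formula: 2A = Σ (x_i·y_{i+1} − x_{i+1}·y_i), indices taken mod 5.
Σ = (53) + (50) + (114) + (38) + (39) = 294
Area = |Σ|/2 = 147.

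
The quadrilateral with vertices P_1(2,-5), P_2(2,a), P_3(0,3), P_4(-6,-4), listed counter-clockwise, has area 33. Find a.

Write out the shoelace sum; only the two edges meeting at P_2 involve a:
2·Area = [(2·a − 2·(-5)) + (2·3 − 0·a)] + 56
       = 2·a + 72 = 66
⇒ a = -3.

-3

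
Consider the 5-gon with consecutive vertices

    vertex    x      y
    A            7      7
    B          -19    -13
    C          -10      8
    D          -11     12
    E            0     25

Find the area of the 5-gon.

361

Apply Gauss's area formula: 2A = Σ (x_i·y_{i+1} − x_{i+1}·y_i), indices taken mod 5.
Σ = (42) + (-282) + (-32) + (-275) + (-175) = -722
Area = |Σ|/2 = 361.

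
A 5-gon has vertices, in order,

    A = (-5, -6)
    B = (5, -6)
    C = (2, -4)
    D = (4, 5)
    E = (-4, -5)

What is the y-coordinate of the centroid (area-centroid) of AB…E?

-201/77

Apply the surveyor's formula. First the cross-terms c_i = x_i·y_{i+1} − x_{i+1}·y_i:
  60, -8, 26, 0, -1  ⇒  2A = 77, A = 38.5.
Then Σ (y_i + y_{i+1})·c_i = -603, so ȳ = -603 / (6·38.5) = -201/77.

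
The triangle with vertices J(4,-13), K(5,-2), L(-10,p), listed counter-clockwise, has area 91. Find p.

15

The doubled signed area Σ (x_i y_{i+1} − x_{i+1} y_i) is linear in p.
With p=0 it equals 167; the coefficient of p is 1 (from the two edges through L).
So 1·p + 167 = 2·91 = 182 ⇒ p = 15.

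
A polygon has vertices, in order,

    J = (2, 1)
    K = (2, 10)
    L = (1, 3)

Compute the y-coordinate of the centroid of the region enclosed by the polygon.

Apply the shoelace formula. First the cross-terms c_i = x_i·y_{i+1} − x_{i+1}·y_i:
  18, -4, -5  ⇒  2A = 9, A = 4.5.
Then Σ (y_i + y_{i+1})·c_i = 126, so ȳ = 126 / (6·4.5) = 14/3.

14/3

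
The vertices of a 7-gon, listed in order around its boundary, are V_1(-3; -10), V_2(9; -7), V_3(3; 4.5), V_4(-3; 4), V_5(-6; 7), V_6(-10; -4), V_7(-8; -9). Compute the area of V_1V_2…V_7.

Apply Gauss's area formula: 2A = Σ (x_i·y_{i+1} − x_{i+1}·y_i), indices taken mod 7.
Cross-terms: 111, 61.5, 25.5, 3, 94, 58, 53  ⇒  Σ = 406
Area = |Σ|/2 = 203.

203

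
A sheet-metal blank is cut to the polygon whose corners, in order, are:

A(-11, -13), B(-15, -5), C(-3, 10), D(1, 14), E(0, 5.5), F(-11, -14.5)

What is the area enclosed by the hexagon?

Apply the surveyor's formula: 2A = Σ (x_i·y_{i+1} − x_{i+1}·y_i), indices taken mod 6.
Σ = (-140) + (-165) + (-52) + (5.5) + (60.5) + (-16.5) = -307.5
Area = |Σ|/2 = 153.75.

153.75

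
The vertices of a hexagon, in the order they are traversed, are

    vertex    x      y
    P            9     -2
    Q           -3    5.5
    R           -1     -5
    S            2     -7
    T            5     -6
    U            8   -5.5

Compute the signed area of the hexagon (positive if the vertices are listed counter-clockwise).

79

P→Q: (9)(5.5) − (-3)(-2) = 43.5
Q→R: (-3)(-5) − (-1)(5.5) = 20.5
R→S: (-1)(-7) − (2)(-5) = 17
S→T: (2)(-6) − (5)(-7) = 23
T→U: (5)(-5.5) − (8)(-6) = 20.5
U→P: (8)(-2) − (9)(-5.5) = 33.5
Σ = 158
Signed area = Σ/2 = 79 (positive ⇒ counter-clockwise traversal).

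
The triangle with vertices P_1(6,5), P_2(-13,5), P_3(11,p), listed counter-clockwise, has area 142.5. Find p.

-10

The doubled signed area Σ (x_i y_{i+1} − x_{i+1} y_i) is linear in p.
With p=0 it equals 95; the coefficient of p is -19 (from the two edges through P_3).
So -19·p + 95 = 2·142.5 = 285 ⇒ p = -10.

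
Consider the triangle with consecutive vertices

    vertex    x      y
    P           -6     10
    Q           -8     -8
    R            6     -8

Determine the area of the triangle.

Apply the shoelace (surveyor's) formula: 2A = Σ (x_i·y_{i+1} − x_{i+1}·y_i), indices taken mod 3.
Cross-terms: 128, 112, 12  ⇒  Σ = 252
Area = |Σ|/2 = 126.

126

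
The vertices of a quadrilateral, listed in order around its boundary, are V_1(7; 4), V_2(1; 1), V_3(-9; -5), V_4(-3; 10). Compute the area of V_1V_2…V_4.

90

Apply Gauss's area formula: 2A = Σ (x_i·y_{i+1} − x_{i+1}·y_i), indices taken mod 4.
V_1→V_2: (7)(1) − (1)(4) = 3
V_2→V_3: (1)(-5) − (-9)(1) = 4
V_3→V_4: (-9)(10) − (-3)(-5) = -105
V_4→V_1: (-3)(4) − (7)(10) = -82
Σ = -180
Area = |Σ|/2 = 90.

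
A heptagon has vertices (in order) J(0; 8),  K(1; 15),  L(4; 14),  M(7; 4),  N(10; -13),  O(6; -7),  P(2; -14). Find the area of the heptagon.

156.5

Σ = (-8) + (-46) + (-82) + (-131) + (8) + (-70) + (16) = -313
Area = |Σ|/2 = 156.5.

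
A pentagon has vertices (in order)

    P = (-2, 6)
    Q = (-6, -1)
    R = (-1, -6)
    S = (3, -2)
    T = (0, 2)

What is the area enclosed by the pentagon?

51.5

P→Q: (-2)(-1) − (-6)(6) = 38
Q→R: (-6)(-6) − (-1)(-1) = 35
R→S: (-1)(-2) − (3)(-6) = 20
S→T: (3)(2) − (0)(-2) = 6
T→P: (0)(6) − (-2)(2) = 4
Σ = 103
Area = |Σ|/2 = 51.5.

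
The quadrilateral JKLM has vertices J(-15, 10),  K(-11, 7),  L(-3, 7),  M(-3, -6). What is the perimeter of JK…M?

|JK| = √((4)² + (-3)²) = √25 = 5
|KL| = √((8)² + (0)²) = √64 = 8
|LM| = √((0)² + (-13)²) = √169 = 13
|MJ| = √((-12)² + (16)²) = √400 = 20
Perimeter = 5 + 8 + 13 + 20 = 46.

46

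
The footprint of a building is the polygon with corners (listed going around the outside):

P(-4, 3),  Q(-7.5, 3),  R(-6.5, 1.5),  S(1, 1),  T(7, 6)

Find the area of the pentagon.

27.375

Σ = (10.5) + (8.25) + (-8) + (-1) + (45) = 54.75
Area = |Σ|/2 = 27.375.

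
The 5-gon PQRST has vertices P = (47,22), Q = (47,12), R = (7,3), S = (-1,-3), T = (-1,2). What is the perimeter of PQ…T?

|PQ| = √((0)² + (-10)²) = √100 = 10
|QR| = √((-40)² + (-9)²) = √1681 = 41
|RS| = √((-8)² + (-6)²) = √100 = 10
|ST| = √((0)² + (5)²) = √25 = 5
|TP| = √((48)² + (20)²) = √2704 = 52
Perimeter = 10 + 41 + 10 + 5 + 52 = 118.

118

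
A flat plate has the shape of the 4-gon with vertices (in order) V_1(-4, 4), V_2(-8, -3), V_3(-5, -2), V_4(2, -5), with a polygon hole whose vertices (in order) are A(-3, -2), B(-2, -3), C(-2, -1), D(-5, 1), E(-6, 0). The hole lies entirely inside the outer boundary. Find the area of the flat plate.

Outer boundary:
Apply the shoelace formula: 2A = Σ (x_i·y_{i+1} − x_{i+1}·y_i), indices taken mod 4.
V_1→V_2: (-4)(-3) − (-8)(4) = 44
V_2→V_3: (-8)(-2) − (-5)(-3) = 1
V_3→V_4: (-5)(-5) − (2)(-2) = 29
V_4→V_1: (2)(4) − (-4)(-5) = -12
Σ = 62
Area = |Σ|/2 = 31.
Hole:
Apply Gauss's area formula: 2A = Σ (x_i·y_{i+1} − x_{i+1}·y_i), indices taken mod 5.
Σ = (5) + (-4) + (-7) + (6) + (12) = 12
Area = |Σ|/2 = 6.
Net area = 31 − 6 = 25.

25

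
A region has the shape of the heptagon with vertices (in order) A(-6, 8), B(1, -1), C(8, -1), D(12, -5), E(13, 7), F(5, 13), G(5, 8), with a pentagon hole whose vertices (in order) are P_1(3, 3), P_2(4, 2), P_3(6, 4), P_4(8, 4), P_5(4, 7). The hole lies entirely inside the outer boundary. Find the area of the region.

Outer boundary:
Apply the shoelace formula: 2A = Σ (x_i·y_{i+1} − x_{i+1}·y_i), indices taken mod 7.
Σ = (-2) + (7) + (-28) + (149) + (134) + (-25) + (88) = 323
Area = |Σ|/2 = 161.5.
Hole:
Apply the shoelace (surveyor's) formula: 2A = Σ (x_i·y_{i+1} − x_{i+1}·y_i), indices taken mod 5.
Σ = (-6) + (4) + (-8) + (40) + (-9) = 21
Area = |Σ|/2 = 10.5.
Net area = 161.5 − 10.5 = 151.

151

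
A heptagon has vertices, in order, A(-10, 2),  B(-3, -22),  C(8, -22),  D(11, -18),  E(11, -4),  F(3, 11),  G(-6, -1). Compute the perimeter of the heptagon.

92

|AB| = √((7)² + (-24)²) = √625 = 25
|BC| = √((11)² + (0)²) = √121 = 11
|CD| = √((3)² + (4)²) = √25 = 5
|DE| = √((0)² + (14)²) = √196 = 14
|EF| = √((-8)² + (15)²) = √289 = 17
|FG| = √((-9)² + (-12)²) = √225 = 15
|GA| = √((-4)² + (3)²) = √25 = 5
Perimeter = 25 + 11 + 5 + 14 + 17 + 15 + 5 = 92.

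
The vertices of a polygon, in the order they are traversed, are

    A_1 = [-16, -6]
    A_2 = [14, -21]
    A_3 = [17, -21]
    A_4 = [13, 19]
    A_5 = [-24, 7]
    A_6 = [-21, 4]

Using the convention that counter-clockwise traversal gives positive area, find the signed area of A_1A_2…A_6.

933.5

Apply the shoelace formula: 2A = Σ (x_i·y_{i+1} − x_{i+1}·y_i), indices taken mod 6.
Σ = (420) + (63) + (596) + (547) + (51) + (190) = 1867
Signed area = Σ/2 = 933.5 (positive ⇒ counter-clockwise traversal).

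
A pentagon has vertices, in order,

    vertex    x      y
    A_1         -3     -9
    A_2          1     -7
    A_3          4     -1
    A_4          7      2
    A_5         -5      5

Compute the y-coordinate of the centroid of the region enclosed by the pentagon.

-202/177

Apply the surveyor's formula. First the cross-terms c_i = x_i·y_{i+1} − x_{i+1}·y_i:
  30, 27, 15, 45, 60  ⇒  2A = 177, A = 88.5.
Then Σ (y_i + y_{i+1})·c_i = -606, so ȳ = -606 / (6·88.5) = -202/177.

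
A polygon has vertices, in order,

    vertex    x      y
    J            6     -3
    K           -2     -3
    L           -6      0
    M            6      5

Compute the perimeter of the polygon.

34

|JK| = √((-8)² + (0)²) = √64 = 8
|KL| = √((-4)² + (3)²) = √25 = 5
|LM| = √((12)² + (5)²) = √169 = 13
|MJ| = √((0)² + (-8)²) = √64 = 8
Perimeter = 8 + 5 + 13 + 8 = 34.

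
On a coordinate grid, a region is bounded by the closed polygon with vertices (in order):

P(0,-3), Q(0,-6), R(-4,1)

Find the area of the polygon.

6

Apply Gauss's area formula: 2A = Σ (x_i·y_{i+1} − x_{i+1}·y_i), indices taken mod 3.
Cross-terms: 0, -24, 12  ⇒  Σ = -12
Area = |Σ|/2 = 6.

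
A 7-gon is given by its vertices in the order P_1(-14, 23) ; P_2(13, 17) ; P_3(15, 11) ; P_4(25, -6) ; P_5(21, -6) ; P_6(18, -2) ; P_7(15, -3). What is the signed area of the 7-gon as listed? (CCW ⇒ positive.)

Apply the shoelace (surveyor's) formula: 2A = Σ (x_i·y_{i+1} − x_{i+1}·y_i), indices taken mod 7.
Σ = (-537) + (-112) + (-365) + (-24) + (66) + (-24) + (303) = -693
Signed area = Σ/2 = -346.5 (negative ⇒ clockwise traversal).

-346.5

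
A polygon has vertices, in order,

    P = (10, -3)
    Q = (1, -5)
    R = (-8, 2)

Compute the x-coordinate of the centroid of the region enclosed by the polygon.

Apply the shoelace (surveyor's) formula. First the cross-terms c_i = x_i·y_{i+1} − x_{i+1}·y_i:
  -47, -38, 4  ⇒  2A = -81, A = -40.5.
Then Σ (x_i + x_{i+1})·c_i = -243, so x̄ = -243 / (6·(-40.5)) = 1.

1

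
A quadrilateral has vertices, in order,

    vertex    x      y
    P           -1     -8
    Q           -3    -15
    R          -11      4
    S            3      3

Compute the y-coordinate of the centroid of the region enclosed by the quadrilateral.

-18/7

Apply Gauss's area formula. First the cross-terms c_i = x_i·y_{i+1} − x_{i+1}·y_i:
  -9, -177, -45, -21  ⇒  2A = -252, A = -126.
Then Σ (y_i + y_{i+1})·c_i = 1944, so ȳ = 1944 / (6·(-126)) = -18/7.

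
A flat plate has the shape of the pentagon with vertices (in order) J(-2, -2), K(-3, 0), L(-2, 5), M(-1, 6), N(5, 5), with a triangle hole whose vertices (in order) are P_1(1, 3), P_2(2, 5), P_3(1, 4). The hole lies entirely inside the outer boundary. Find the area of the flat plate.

31

Outer boundary:
Σ = (-6) + (-15) + (-7) + (-35) + (0) = -63
Area = |Σ|/2 = 31.5.
Hole:
Σ = (-1) + (3) + (-1) = 1
Area = |Σ|/2 = 0.5.
Net area = 31.5 − 0.5 = 31.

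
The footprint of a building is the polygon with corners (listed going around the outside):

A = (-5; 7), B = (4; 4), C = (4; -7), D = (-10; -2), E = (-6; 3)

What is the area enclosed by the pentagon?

Apply the surveyor's formula: 2A = Σ (x_i·y_{i+1} − x_{i+1}·y_i), indices taken mod 5.
Cross-terms: -48, -44, -78, -42, -27  ⇒  Σ = -239
Area = |Σ|/2 = 119.5.

119.5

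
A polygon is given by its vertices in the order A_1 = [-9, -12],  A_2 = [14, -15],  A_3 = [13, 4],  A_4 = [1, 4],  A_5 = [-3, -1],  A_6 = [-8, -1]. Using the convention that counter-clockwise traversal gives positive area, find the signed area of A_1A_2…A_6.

347.5

Apply Gauss's area formula: 2A = Σ (x_i·y_{i+1} − x_{i+1}·y_i), indices taken mod 6.
Σ = (303) + (251) + (48) + (11) + (-5) + (87) = 695
Signed area = Σ/2 = 347.5 (positive ⇒ counter-clockwise traversal).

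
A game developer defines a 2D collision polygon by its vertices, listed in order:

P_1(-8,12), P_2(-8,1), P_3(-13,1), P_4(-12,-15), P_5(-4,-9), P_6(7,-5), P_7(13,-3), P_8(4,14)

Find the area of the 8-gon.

Apply the shoelace (surveyor's) formula: 2A = Σ (x_i·y_{i+1} − x_{i+1}·y_i), indices taken mod 8.
P_1→P_2: (-8)(1) − (-8)(12) = 88
P_2→P_3: (-8)(1) − (-13)(1) = 5
P_3→P_4: (-13)(-15) − (-12)(1) = 207
P_4→P_5: (-12)(-9) − (-4)(-15) = 48
P_5→P_6: (-4)(-5) − (7)(-9) = 83
P_6→P_7: (7)(-3) − (13)(-5) = 44
P_7→P_8: (13)(14) − (4)(-3) = 194
P_8→P_1: (4)(12) − (-8)(14) = 160
Σ = 829
Area = |Σ|/2 = 414.5.

414.5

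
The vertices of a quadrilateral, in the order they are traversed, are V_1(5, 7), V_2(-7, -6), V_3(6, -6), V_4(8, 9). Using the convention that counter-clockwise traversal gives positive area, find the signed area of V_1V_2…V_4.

Apply Gauss's area formula: 2A = Σ (x_i·y_{i+1} − x_{i+1}·y_i), indices taken mod 4.
Σ = (19) + (78) + (102) + (11) = 210
Signed area = Σ/2 = 105 (positive ⇒ counter-clockwise traversal).

105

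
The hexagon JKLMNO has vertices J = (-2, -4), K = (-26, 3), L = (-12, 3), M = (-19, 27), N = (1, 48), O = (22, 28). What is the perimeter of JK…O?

|JK| = √((-24)² + (7)²) = √625 = 25
|KL| = √((14)² + (0)²) = √196 = 14
|LM| = √((-7)² + (24)²) = √625 = 25
|MN| = √((20)² + (21)²) = √841 = 29
|NO| = √((21)² + (-20)²) = √841 = 29
|OJ| = √((-24)² + (-32)²) = √1600 = 40
Perimeter = 25 + 14 + 25 + 29 + 29 + 40 = 162.

162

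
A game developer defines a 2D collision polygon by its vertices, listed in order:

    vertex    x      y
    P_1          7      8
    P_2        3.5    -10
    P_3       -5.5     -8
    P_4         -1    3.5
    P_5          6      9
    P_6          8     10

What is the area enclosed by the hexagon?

Cross-terms: -98, -83, -27.25, -30, -12, -6  ⇒  Σ = -256.25
Area = |Σ|/2 = 128.125.

128.125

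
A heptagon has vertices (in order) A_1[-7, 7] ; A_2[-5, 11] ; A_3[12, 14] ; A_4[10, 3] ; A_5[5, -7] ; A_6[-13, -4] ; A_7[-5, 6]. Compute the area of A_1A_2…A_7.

Σ = (-42) + (-202) + (-104) + (-85) + (-111) + (-98) + (7) = -635
Area = |Σ|/2 = 317.5.

317.5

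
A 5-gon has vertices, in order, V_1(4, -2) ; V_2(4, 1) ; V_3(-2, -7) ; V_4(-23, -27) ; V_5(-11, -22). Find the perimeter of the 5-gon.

|V_1V_2| = √((0)² + (3)²) = √9 = 3
|V_2V_3| = √((-6)² + (-8)²) = √100 = 10
|V_3V_4| = √((-21)² + (-20)²) = √841 = 29
|V_4V_5| = √((12)² + (5)²) = √169 = 13
|V_5V_1| = √((15)² + (20)²) = √625 = 25
Perimeter = 3 + 10 + 29 + 13 + 25 = 80.

80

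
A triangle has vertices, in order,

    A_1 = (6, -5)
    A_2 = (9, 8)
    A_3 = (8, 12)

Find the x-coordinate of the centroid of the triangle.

Apply the shoelace (surveyor's) formula. First the cross-terms c_i = x_i·y_{i+1} − x_{i+1}·y_i:
  93, 44, -112  ⇒  2A = 25, A = 12.5.
Then Σ (x_i + x_{i+1})·c_i = 575, so x̄ = 575 / (6·12.5) = 23/3.

23/3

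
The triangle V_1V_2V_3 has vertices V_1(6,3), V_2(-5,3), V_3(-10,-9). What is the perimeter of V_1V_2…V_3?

|V_1V_2| = √((-11)² + (0)²) = √121 = 11
|V_2V_3| = √((-5)² + (-12)²) = √169 = 13
|V_3V_1| = √((16)² + (12)²) = √400 = 20
Perimeter = 11 + 13 + 20 = 44.

44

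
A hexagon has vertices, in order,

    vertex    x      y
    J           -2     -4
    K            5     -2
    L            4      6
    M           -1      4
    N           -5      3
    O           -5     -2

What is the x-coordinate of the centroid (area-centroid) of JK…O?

Apply the surveyor's formula. First the cross-terms c_i = x_i·y_{i+1} − x_{i+1}·y_i:
  24, 38, 22, 17, 25, 16  ⇒  2A = 142, A = 71.
Then Σ (x_i + x_{i+1})·c_i = 16, so x̄ = 16 / (6·71) = 8/213.

8/213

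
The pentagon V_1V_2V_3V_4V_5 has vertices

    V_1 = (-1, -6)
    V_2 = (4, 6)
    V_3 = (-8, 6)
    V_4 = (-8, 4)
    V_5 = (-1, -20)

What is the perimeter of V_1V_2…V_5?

|V_1V_2| = √((5)² + (12)²) = √169 = 13
|V_2V_3| = √((-12)² + (0)²) = √144 = 12
|V_3V_4| = √((0)² + (-2)²) = √4 = 2
|V_4V_5| = √((7)² + (-24)²) = √625 = 25
|V_5V_1| = √((0)² + (14)²) = √196 = 14
Perimeter = 13 + 12 + 2 + 25 + 14 = 66.

66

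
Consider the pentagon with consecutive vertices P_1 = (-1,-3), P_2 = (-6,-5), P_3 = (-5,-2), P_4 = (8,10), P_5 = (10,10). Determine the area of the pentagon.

Σ = (-13) + (-13) + (-34) + (-20) + (-20) = -100
Area = |Σ|/2 = 50.

50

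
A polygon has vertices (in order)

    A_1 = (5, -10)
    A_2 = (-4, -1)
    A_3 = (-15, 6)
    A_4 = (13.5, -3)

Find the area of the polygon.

Σ = (-45) + (-39) + (-36) + (-120) = -240
Area = |Σ|/2 = 120.

120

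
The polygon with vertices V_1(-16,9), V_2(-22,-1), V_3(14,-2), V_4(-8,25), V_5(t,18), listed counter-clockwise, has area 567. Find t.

-24

Write out the shoelace sum; only the two edges meeting at V_5 involve t:
2·Area = [((-8)·18 − t·25) + (t·9 − (-16)·18)] + 606
       = -16·t + 750 = 1134
⇒ t = -24.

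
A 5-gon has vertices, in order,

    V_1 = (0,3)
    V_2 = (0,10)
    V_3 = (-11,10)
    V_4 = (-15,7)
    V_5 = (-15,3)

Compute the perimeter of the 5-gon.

|V_1V_2| = √((0)² + (7)²) = √49 = 7
|V_2V_3| = √((-11)² + (0)²) = √121 = 11
|V_3V_4| = √((-4)² + (-3)²) = √25 = 5
|V_4V_5| = √((0)² + (-4)²) = √16 = 4
|V_5V_1| = √((15)² + (0)²) = √225 = 15
Perimeter = 7 + 11 + 5 + 4 + 15 = 42.

42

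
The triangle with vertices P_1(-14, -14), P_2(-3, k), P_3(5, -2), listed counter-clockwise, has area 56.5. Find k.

-13

Write out the shoelace sum; only the two edges meeting at P_2 involve k:
2·Area = [((-14)·k − (-3)·(-14)) + ((-3)·(-2) − 5·k)] + -98
       = -19·k + -134 = 113
⇒ k = -13.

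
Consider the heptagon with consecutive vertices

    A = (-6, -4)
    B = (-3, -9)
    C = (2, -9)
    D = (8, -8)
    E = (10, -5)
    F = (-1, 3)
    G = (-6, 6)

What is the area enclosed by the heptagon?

140

Apply the shoelace (surveyor's) formula: 2A = Σ (x_i·y_{i+1} − x_{i+1}·y_i), indices taken mod 7.
Cross-terms: 42, 45, 56, 40, 25, 12, 60  ⇒  Σ = 280
Area = |Σ|/2 = 140.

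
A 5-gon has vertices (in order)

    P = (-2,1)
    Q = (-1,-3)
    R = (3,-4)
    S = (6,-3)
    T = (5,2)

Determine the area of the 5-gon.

Apply the shoelace formula: 2A = Σ (x_i·y_{i+1} − x_{i+1}·y_i), indices taken mod 5.
Σ = (7) + (13) + (15) + (27) + (9) = 71
Area = |Σ|/2 = 35.5.

35.5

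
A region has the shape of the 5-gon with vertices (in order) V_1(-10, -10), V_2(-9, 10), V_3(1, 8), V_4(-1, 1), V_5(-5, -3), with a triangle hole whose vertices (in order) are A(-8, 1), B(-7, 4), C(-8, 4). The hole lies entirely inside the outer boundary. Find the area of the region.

116

Outer boundary:
Apply Gauss's area formula: 2A = Σ (x_i·y_{i+1} − x_{i+1}·y_i), indices taken mod 5.
Cross-terms: -190, -82, 9, 8, 20  ⇒  Σ = -235
Area = |Σ|/2 = 117.5.
Hole:
Apply Gauss's area formula: 2A = Σ (x_i·y_{i+1} − x_{i+1}·y_i), indices taken mod 3.
Cross-terms: -25, 4, 24  ⇒  Σ = 3
Area = |Σ|/2 = 1.5.
Net area = 117.5 − 1.5 = 116.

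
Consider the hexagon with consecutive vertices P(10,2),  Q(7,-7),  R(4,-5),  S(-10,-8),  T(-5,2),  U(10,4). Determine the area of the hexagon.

Apply the surveyor's formula: 2A = Σ (x_i·y_{i+1} − x_{i+1}·y_i), indices taken mod 6.
Σ = (-84) + (-7) + (-82) + (-60) + (-40) + (-20) = -293
Area = |Σ|/2 = 146.5.

146.5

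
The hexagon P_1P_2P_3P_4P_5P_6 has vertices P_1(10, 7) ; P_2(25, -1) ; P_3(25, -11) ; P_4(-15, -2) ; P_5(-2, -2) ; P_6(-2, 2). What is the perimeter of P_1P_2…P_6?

|P_1P_2| = √((15)² + (-8)²) = √289 = 17
|P_2P_3| = √((0)² + (-10)²) = √100 = 10
|P_3P_4| = √((-40)² + (9)²) = √1681 = 41
|P_4P_5| = √((13)² + (0)²) = √169 = 13
|P_5P_6| = √((0)² + (4)²) = √16 = 4
|P_6P_1| = √((12)² + (5)²) = √169 = 13
Perimeter = 17 + 10 + 41 + 13 + 4 + 13 = 98.

98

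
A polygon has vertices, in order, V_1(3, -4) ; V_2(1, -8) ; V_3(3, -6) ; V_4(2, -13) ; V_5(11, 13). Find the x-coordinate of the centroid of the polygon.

Apply the shoelace (surveyor's) formula. First the cross-terms c_i = x_i·y_{i+1} − x_{i+1}·y_i:
  -20, 18, -27, 169, -83  ⇒  2A = 57, A = 28.5.
Then Σ (x_i + x_{i+1})·c_i = 892, so x̄ = 892 / (6·28.5) = 892/171.

892/171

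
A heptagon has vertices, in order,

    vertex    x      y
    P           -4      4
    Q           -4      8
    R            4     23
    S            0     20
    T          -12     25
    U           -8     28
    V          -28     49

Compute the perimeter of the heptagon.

|PQ| = √((0)² + (4)²) = √16 = 4
|QR| = √((8)² + (15)²) = √289 = 17
|RS| = √((-4)² + (-3)²) = √25 = 5
|ST| = √((-12)² + (5)²) = √169 = 13
|TU| = √((4)² + (3)²) = √25 = 5
|UV| = √((-20)² + (21)²) = √841 = 29
|VP| = √((24)² + (-45)²) = √2601 = 51
Perimeter = 4 + 17 + 5 + 13 + 5 + 29 + 51 = 124.

124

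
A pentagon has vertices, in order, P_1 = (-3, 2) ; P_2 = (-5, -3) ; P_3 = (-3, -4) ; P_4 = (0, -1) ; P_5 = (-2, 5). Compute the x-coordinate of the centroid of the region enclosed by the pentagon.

-50/21

Apply the shoelace formula. First the cross-terms c_i = x_i·y_{i+1} − x_{i+1}·y_i:
  19, 11, 3, -2, 11  ⇒  2A = 42, A = 21.
Then Σ (x_i + x_{i+1})·c_i = -300, so x̄ = -300 / (6·21) = -50/21.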